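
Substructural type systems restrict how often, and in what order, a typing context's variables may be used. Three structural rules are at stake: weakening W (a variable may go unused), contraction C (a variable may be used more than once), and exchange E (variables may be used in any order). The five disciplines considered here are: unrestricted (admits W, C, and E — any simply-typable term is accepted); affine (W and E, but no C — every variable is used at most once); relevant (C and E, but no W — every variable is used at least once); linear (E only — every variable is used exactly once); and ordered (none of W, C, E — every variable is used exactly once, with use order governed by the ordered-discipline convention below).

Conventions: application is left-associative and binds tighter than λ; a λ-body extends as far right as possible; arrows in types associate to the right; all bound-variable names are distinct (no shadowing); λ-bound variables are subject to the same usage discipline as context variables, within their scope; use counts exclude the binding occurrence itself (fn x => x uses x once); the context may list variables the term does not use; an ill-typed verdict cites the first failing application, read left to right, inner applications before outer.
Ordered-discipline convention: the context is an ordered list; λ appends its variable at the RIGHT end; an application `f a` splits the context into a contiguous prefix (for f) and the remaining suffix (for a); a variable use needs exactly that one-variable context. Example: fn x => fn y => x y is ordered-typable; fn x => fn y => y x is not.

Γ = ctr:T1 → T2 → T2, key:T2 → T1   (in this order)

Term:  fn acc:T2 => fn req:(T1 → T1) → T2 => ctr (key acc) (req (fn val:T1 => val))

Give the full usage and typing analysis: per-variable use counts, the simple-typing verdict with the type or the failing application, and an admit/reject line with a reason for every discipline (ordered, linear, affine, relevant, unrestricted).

counts: ctr: 1×; key: 1×; acc [bound]: 1×; req [bound]: 1×; val [bound]: 1×
uses in reading order: ctr, key, acc, req, val
typing: well-typed at T2 → ((T1 → T1) → T2) → T2
ordered: ✓ — ctr, key, acc, req, val: once each, no exchange needed
linear: ✓ — single use per variable (ctr, key, acc, req, val)
affine: ✓ — none of ctr, key, acc, req, val used more than once
relevant: ✓ — none of ctr, key, acc, req, val goes unused
unrestricted: ✓ — well-typed at T2 → ((T1 → T1) → T2) → T2; no restrictions here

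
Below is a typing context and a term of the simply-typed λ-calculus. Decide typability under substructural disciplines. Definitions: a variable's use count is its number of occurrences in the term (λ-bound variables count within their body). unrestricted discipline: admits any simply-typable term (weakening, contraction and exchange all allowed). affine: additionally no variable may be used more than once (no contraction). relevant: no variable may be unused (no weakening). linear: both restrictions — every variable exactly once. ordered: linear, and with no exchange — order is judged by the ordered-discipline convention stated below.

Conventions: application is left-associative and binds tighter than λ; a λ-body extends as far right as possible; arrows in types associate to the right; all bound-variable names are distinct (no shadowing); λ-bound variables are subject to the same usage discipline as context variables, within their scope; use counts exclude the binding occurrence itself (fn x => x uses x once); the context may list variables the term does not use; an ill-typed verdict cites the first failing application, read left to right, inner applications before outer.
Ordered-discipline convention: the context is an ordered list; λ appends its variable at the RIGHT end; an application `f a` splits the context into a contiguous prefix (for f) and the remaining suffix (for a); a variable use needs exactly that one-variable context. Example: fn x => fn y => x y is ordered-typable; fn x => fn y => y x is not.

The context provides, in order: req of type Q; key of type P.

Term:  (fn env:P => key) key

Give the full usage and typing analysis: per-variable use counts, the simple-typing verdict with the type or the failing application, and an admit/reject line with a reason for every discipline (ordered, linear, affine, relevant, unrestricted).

counts: req=0, key=2, env (λ-bound)=0
uses in reading order: key, key
typing: ✓ — P
ordered: ✗, key ×2 used more than once (contraction); req, env left unused
linear: ✗, key ×2 used more than once (contraction); req, env left unused
affine: ✗, key ×2 used more than once (contraction)
relevant: ✗, req, env left unused
unrestricted: ✓, typability at P is all that's needed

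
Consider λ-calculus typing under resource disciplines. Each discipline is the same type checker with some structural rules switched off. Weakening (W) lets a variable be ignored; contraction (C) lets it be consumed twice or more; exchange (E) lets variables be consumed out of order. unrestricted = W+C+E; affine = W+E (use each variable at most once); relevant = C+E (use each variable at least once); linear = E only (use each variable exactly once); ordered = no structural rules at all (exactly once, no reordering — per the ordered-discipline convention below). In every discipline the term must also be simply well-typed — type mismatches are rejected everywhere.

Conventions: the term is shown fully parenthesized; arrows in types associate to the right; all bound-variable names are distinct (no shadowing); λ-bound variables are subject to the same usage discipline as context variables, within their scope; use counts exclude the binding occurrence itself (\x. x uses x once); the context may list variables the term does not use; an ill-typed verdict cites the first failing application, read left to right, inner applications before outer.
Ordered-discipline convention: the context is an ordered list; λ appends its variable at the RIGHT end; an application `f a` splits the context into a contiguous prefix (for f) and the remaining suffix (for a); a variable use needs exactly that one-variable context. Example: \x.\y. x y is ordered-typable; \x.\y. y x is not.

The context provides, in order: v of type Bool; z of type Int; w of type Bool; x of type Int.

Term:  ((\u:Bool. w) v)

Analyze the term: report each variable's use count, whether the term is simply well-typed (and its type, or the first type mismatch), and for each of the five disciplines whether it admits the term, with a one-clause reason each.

variable uses: v=1, z=0, w=1, x=0, u (λ-bound)=0
use order (left to right): w, v
typing: the term checks, with type Bool
ordered ✗ (unused: z, x, u — weakening required)
linear ✗ (unused: z, x, u — weakening required)
affine ✓ (no duplicate uses among v, z, w, x, u)
relevant ✗ (unused: z, x, u — weakening required)
unrestricted ✓ (well-typed at Bool; no restrictions here)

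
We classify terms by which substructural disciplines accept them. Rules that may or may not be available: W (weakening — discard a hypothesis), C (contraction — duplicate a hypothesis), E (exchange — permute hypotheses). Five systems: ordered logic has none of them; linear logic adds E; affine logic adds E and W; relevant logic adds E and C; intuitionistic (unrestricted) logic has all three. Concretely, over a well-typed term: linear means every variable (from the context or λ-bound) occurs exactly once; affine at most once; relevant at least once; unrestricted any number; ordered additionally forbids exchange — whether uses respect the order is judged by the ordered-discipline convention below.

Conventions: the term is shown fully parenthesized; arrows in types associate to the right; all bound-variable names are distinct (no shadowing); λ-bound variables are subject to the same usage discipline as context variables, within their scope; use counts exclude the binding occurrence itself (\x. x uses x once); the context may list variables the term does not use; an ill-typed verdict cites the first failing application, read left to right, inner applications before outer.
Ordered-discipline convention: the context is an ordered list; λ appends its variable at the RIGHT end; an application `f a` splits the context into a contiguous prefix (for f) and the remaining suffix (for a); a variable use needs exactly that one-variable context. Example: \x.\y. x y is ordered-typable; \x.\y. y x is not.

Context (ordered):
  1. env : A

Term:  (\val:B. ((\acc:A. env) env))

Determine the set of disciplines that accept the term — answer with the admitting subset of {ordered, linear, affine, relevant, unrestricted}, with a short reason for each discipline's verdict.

admitting disciplines: unrestricted
variable uses: env=2, val (bound)=0, acc (bound)=0
left-to-right use order: env, env
typing: well-typed at B → A
ordered: ✗ — repeated use of env ×2; val, acc never used (weakening)
linear: ✗ — repeated use of env ×2; val, acc never used (weakening)
affine: ✗ — repeated use of env ×2
relevant: ✗ — val, acc never used (weakening)
unrestricted: ✓ — type-checks (B → A) and nothing is barred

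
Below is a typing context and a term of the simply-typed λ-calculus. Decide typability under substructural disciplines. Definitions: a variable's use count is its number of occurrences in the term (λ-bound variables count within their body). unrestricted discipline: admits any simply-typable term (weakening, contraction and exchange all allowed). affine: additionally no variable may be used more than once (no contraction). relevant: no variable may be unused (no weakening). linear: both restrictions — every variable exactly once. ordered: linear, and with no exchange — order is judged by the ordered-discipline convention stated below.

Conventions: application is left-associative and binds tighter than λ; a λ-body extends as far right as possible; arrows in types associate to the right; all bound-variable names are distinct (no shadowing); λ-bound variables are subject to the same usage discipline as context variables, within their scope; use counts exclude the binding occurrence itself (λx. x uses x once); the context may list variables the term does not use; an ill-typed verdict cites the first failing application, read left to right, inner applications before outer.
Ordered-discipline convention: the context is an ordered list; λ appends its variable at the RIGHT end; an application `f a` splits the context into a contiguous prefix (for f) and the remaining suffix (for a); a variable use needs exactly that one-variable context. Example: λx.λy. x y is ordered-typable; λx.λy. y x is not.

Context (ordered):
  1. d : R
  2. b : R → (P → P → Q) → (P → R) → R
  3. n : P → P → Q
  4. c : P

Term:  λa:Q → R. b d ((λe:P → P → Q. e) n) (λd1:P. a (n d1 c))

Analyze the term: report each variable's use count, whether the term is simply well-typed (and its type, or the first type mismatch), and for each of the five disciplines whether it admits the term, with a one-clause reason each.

usage: d: 1, b: 1, n: 2, c: 1, a (λ-bound): 1, e (λ-bound): 1, d1 (λ-bound): 1
use order (left to right): b, d, e, n, a, n, d1, c
typing: well-typed at (Q → R) → R
ordered ✗ (n ×2 used more than once (contraction))
linear ✗ (n ×2 used more than once (contraction))
affine ✗ (n ×2 used more than once (contraction))
relevant ✓ (every one of d, b, n, c, a, e, d1 appears)
unrestricted ✓ (well-typed at (Q → R) → R; no restrictions here)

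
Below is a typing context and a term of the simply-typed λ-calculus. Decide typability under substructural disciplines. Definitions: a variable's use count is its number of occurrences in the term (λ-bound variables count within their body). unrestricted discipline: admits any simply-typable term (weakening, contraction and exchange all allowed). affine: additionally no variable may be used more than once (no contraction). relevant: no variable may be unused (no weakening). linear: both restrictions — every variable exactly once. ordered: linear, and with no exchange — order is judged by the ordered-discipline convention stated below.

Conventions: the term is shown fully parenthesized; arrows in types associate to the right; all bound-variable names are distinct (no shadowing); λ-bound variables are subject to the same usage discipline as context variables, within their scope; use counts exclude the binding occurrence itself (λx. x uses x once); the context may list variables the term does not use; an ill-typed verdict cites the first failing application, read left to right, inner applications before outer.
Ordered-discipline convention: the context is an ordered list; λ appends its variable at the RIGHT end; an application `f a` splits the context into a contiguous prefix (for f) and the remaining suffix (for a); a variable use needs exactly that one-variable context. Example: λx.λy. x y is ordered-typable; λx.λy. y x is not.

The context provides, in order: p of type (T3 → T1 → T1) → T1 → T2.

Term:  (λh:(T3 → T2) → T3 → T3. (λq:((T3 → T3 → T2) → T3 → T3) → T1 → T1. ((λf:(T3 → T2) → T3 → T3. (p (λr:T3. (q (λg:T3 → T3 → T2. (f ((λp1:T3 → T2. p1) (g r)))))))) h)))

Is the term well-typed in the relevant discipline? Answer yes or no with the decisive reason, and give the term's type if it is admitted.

yes — p, h, q, f, r, g, p1: all used, weakening unneeded; term : ((T3 → T2) → T3 → T3) → (((T3 → T3 → T2) → T3 → T3) → T1 → T1) → T1 → T2
counts: p ×1, h (λ-bound) ×1, q (λ-bound) ×1, f (λ-bound) ×1, r (λ-bound) ×1, g (λ-bound) ×1, p1 (λ-bound) ×1
order of uses: p, q, f, p1, g, r, h
typing: the term checks, with type ((T3 → T2) → T3 → T3) → (((T3 → T3 → T2) → T3 → T3) → T1 → T1) → T1 → T2
across the five disciplines: ordered ✗ · linear ✓ · affine ✓ · relevant ✓ · unrestricted ✓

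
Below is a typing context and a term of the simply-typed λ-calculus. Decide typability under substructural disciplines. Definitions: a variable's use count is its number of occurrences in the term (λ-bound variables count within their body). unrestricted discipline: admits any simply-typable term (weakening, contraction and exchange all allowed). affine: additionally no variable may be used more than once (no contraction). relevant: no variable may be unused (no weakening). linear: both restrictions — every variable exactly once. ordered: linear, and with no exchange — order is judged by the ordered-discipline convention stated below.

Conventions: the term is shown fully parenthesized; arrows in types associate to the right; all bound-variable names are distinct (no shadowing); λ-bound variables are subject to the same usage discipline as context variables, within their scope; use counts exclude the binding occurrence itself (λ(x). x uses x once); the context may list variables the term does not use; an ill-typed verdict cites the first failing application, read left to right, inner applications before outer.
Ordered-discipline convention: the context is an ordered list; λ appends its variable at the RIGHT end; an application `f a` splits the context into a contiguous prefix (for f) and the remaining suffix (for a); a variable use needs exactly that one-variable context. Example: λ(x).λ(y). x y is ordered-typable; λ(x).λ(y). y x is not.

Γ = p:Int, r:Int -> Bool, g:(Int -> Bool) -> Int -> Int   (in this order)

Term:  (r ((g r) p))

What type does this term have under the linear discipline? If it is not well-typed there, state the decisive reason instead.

not well-typed under linear — uses contraction: r ×2
variable uses: p: 1, r: 2, g: 1
uses in reading order: r, g, r, p
typing: well-typed at Bool
across the five disciplines: ordered ✗, linear ✗, affine ✗, relevant ✓, unrestricted ✓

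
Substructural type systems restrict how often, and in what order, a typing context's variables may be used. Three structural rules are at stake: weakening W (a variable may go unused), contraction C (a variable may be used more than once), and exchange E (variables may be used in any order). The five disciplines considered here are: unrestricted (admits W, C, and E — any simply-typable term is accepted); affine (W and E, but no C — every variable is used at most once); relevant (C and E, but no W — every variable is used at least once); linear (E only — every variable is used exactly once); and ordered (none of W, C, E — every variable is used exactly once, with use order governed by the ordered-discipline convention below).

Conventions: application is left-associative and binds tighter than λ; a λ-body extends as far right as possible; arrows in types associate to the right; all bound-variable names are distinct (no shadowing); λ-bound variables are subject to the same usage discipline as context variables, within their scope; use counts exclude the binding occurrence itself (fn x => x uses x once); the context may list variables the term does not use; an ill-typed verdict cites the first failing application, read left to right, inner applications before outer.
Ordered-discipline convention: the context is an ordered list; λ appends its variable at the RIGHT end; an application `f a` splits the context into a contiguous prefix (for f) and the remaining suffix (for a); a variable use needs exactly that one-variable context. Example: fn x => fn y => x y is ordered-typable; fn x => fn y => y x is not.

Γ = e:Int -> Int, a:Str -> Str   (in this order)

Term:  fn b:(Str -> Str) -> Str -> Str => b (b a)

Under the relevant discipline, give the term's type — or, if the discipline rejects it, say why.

not well-typed under relevant — needs weakening: e unused
usage: e: 0; a: 1; b [bound]: 2
use order (left to right): b, b, a
typing: well-typed at ((Str -> Str) -> Str -> Str) -> Str -> Str
all disciplines: ordered ✗, linear ✗, affine ✗, relevant ✗, unrestricted ✓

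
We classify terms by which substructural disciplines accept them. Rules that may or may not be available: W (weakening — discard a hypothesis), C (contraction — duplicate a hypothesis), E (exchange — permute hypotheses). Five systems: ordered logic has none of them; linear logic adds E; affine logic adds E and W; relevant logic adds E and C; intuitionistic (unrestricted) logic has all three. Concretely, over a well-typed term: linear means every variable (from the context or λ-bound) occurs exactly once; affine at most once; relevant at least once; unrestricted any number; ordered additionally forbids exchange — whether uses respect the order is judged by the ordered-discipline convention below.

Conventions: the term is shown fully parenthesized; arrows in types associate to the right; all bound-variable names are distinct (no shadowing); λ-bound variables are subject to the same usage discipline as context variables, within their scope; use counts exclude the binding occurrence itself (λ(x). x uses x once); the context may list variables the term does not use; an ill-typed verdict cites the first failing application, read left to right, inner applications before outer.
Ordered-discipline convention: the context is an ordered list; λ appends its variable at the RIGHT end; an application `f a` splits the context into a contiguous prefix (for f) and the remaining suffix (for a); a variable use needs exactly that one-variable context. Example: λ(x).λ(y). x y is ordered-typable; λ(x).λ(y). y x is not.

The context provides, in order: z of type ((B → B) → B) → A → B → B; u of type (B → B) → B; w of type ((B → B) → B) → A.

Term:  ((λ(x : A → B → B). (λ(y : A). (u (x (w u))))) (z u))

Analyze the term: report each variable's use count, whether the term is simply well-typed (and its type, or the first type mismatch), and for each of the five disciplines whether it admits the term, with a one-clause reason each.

counts: z: 1, u: 3, w: 1, x (λ-bound): 1, y (λ-bound): 0
left-to-right use order: u, x, w, u, z, u
typing: well-typed at A → B
ordered ✗ (uses contraction: u ×3; unused: y — weakening required)
linear ✗ (uses contraction: u ×3; unused: y — weakening required)
affine ✗ (uses contraction: u ×3)
relevant ✗ (unused: y — weakening required)
unrestricted ✓ (well-typed at A → B; no restrictions here)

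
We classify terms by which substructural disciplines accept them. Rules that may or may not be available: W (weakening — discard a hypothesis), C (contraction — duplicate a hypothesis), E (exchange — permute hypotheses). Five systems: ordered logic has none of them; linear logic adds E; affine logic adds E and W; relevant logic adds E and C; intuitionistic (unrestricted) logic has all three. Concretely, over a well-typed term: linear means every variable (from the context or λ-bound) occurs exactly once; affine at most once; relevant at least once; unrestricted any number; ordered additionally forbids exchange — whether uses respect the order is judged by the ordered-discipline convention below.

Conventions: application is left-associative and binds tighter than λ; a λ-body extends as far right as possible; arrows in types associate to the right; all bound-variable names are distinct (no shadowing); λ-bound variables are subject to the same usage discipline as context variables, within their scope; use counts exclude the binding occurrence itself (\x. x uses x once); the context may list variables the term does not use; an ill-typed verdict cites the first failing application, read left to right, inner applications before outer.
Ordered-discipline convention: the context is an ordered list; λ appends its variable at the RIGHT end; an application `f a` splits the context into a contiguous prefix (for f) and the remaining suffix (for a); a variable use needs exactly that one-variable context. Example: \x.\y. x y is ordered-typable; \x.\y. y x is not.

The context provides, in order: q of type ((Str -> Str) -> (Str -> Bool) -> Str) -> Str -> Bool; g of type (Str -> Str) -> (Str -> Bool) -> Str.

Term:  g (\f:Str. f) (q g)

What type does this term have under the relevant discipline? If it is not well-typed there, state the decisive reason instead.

term : Str
variable uses: q: 1×; g: 2×; f (λ-bound): 1×
left-to-right use order: g, f, q, g
typing: well-typed at Str
all disciplines: ordered ✗ | linear ✗ | affine ✗ | relevant ✓ | unrestricted ✓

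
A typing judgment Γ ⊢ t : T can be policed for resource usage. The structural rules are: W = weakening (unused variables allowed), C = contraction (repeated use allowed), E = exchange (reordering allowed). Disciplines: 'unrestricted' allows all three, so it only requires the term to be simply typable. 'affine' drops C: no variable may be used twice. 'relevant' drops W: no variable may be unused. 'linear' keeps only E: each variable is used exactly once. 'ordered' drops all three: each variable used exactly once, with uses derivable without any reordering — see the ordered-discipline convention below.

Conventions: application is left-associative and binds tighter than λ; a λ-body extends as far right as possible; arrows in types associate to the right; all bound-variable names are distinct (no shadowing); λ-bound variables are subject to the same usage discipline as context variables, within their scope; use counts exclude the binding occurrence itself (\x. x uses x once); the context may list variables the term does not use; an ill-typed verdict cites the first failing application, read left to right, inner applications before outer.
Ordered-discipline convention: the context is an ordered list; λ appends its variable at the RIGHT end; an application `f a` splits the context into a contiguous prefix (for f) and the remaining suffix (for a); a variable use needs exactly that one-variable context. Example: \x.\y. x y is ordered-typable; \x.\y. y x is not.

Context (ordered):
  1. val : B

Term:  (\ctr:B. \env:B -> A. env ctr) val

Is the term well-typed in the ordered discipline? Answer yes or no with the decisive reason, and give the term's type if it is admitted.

no — use order env, ctr, val needs exchange
variable uses: val=1, ctr (bound)=1, env (bound)=1
uses in reading order: env, ctr, val
typing: well-typed — term : (B -> A) -> A
summary: ordered ✗ | linear ✓ | affine ✓ | relevant ✓ | unrestricted ✓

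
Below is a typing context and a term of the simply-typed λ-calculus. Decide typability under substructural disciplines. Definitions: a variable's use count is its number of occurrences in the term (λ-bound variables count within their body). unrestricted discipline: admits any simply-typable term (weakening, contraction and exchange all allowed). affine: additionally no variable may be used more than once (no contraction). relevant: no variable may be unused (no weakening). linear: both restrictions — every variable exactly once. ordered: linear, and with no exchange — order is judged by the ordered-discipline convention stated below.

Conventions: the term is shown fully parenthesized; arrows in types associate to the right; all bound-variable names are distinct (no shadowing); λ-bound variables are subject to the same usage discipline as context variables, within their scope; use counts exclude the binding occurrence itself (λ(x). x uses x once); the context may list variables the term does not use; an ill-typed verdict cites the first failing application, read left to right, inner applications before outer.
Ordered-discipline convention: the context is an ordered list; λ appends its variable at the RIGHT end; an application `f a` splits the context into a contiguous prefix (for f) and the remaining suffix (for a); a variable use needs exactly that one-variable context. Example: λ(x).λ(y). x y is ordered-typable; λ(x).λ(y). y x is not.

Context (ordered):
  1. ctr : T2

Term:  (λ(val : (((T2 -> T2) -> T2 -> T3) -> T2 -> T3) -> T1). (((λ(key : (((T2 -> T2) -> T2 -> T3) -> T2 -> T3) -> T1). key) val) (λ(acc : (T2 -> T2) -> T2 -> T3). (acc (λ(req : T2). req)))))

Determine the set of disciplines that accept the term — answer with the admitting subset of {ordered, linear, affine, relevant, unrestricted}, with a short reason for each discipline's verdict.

admitted in: affine, unrestricted
counts: ctr ×0; val (bound) ×1; key (bound) ×1; acc (bound) ×1; req (bound) ×1
use order (left to right): key, val, acc, req
typing: well-typed — term : ((((T2 -> T2) -> T2 -> T3) -> T2 -> T3) -> T1) -> T1
ordered: ✗, ctr never used (weakening)
linear: ✗, ctr never used (weakening)
affine: ✓, no duplicate uses among ctr, val, key, acc, req
relevant: ✗, ctr never used (weakening)
unrestricted: ✓, typability at ((((T2 -> T2) -> T2 -> T3) -> T2 -> T3) -> T1) -> T1 is all that's needed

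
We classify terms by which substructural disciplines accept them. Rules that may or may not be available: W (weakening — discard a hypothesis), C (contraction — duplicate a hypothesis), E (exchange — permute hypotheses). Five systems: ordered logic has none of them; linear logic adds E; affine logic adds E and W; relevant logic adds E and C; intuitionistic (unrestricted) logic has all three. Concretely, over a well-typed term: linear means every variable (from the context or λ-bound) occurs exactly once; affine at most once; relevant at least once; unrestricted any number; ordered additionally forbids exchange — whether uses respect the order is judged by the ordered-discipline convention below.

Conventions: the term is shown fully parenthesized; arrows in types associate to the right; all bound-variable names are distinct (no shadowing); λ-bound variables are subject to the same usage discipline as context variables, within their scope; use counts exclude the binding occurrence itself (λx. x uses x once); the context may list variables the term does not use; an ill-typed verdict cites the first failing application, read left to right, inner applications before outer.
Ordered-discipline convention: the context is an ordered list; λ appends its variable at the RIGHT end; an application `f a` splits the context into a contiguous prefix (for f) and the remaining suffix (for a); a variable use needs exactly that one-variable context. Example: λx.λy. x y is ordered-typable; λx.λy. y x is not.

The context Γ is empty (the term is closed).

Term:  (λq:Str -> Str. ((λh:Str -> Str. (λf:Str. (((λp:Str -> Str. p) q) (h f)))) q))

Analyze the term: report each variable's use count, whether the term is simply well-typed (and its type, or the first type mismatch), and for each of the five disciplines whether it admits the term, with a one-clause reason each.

use counts: q [bound]=2; h [bound]=1; f [bound]=1; p [bound]=1
order of uses: p, q, h, f, q
typing: well-typed — term : (Str -> Str) -> Str -> Str
ordered ✗ (uses contraction: q ×2)
linear ✗ (uses contraction: q ×2)
affine ✗ (uses contraction: q ×2)
relevant ✓ (none of q, h, f, p goes unused)
unrestricted ✓ (typability at (Str -> Str) -> Str -> Str is all that's needed)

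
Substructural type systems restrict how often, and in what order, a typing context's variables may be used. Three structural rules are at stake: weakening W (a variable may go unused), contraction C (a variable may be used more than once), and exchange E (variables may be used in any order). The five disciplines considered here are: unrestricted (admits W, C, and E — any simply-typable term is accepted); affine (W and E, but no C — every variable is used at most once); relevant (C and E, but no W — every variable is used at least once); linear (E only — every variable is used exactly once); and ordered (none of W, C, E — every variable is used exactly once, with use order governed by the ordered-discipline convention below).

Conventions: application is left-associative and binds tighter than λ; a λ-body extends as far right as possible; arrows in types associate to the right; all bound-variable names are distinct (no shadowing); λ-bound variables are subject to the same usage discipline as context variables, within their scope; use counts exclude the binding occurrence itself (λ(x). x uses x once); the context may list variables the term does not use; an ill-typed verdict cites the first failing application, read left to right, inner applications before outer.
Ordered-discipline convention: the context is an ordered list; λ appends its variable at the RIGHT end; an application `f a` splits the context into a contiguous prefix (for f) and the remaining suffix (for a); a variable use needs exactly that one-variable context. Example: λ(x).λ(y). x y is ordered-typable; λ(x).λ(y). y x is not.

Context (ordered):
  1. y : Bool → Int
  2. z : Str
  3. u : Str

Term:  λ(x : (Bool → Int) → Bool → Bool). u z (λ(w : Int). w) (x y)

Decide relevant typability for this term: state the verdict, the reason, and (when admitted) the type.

no — a type mismatch blocks all five
counts: y: 1, z: 1, u: 1, x (λ-bound): 1, w (λ-bound): 1
uses in reading order: u, z, w, x, y
typing: ill-typed: non-arrow in function slot: Str
per-discipline verdicts: ordered ✗ | linear ✗ | affine ✗ | relevant ✗ | unrestricted ✗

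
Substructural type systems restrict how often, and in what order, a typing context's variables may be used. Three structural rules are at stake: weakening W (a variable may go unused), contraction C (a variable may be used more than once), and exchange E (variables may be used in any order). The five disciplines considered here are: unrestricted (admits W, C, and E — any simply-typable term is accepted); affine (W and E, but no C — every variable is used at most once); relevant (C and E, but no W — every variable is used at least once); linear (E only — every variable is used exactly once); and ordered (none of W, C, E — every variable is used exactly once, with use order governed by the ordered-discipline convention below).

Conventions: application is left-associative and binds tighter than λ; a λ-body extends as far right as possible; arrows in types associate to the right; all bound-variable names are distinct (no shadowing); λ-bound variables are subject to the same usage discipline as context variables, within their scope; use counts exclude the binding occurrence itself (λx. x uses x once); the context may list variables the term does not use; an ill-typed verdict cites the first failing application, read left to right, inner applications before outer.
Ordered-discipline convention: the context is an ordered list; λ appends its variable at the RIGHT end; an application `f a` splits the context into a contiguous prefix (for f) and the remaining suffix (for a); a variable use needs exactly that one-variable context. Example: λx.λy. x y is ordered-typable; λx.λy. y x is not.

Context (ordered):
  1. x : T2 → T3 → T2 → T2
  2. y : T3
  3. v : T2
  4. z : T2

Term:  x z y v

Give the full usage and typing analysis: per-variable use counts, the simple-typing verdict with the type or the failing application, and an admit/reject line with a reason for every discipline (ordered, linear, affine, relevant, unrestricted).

use counts: x: 1, y: 1, v: 1, z: 1
order of uses: x, z, y, v
typing: well-typed — term : T2
ordered: ✗, needs exchange: uses follow x, z, y, v
linear: ✓, single use per variable (x, y, v, z)
affine: ✓, none of x, y, v, z used more than once
relevant: ✓, none of x, y, v, z goes unused
unrestricted: ✓, well-typed at T2; no restrictions here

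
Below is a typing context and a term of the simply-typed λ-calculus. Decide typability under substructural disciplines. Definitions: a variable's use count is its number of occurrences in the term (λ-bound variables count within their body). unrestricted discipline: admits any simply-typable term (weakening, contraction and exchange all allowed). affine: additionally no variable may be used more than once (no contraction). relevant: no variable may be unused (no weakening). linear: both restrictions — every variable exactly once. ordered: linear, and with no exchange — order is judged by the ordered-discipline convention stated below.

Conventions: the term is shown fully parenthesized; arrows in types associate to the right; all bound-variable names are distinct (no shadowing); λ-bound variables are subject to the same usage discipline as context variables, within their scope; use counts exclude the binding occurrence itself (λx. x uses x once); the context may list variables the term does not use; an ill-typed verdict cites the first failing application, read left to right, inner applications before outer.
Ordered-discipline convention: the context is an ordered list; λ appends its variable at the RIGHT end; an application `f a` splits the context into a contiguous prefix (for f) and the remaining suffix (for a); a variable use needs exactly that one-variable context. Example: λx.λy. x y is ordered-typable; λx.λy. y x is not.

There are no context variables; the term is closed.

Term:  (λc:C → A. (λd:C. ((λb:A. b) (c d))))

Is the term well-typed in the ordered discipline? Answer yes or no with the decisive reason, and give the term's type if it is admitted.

yes — c, d, b: once each, no exchange needed; term : (C → A) → C → A
use counts: c [bound]: 1×, d [bound]: 1×, b [bound]: 1×
use order (left to right): b, c, d
typing: well-typed at (C → A) → C → A
across the five disciplines: ordered ✓ · linear ✓ · affine ✓ · relevant ✓ · unrestricted ✓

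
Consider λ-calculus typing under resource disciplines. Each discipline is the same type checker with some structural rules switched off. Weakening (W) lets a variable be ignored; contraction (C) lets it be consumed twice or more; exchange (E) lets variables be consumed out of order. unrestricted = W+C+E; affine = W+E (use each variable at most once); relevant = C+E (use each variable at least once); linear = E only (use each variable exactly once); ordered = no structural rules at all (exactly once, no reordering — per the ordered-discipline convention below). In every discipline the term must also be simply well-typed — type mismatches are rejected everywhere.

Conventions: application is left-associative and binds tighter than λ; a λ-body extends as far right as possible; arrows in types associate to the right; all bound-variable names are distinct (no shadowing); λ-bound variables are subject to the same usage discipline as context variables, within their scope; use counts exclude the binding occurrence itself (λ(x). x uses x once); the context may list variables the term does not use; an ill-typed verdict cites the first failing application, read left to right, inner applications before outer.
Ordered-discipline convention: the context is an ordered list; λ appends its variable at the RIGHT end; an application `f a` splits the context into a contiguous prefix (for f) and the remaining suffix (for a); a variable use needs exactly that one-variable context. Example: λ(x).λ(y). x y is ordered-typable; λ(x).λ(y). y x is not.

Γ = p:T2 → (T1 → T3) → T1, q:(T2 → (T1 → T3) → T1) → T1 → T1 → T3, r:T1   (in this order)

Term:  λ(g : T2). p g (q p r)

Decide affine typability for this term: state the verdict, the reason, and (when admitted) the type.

no — uses contraction: p ×2
variable uses: p=2; q=1; r=1; g (bound)=1
uses in reading order: p, g, q, p, r
typing: the term checks, with type T2 → T1
per-discipline verdicts: ordered ✗; linear ✗; affine ✗; relevant ✓; unrestricted ✓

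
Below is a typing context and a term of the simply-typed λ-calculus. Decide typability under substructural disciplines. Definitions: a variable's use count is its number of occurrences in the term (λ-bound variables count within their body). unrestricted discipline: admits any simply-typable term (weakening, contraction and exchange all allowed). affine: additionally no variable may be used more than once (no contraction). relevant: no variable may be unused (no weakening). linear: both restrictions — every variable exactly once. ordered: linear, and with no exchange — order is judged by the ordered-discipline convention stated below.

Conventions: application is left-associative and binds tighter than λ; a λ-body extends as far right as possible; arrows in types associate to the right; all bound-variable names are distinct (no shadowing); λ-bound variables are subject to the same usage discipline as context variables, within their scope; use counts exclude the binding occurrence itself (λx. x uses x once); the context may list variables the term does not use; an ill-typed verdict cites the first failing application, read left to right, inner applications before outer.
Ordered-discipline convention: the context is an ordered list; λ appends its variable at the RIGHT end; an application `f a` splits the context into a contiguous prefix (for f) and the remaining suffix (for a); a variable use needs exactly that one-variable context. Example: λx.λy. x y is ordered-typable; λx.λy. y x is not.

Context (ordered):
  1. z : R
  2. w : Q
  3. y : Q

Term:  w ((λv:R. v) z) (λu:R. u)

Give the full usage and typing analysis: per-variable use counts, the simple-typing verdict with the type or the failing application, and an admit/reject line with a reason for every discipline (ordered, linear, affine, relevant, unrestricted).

counts: z ×1, w ×1, y ×0, v (λ-bound) ×1, u (λ-bound) ×1
order of uses: w, v, z, u
typing: ill-typed: applying a non-function (Q)
ordered ✗ (a type mismatch blocks all five)
linear ✗ (the type mismatch rejects it)
affine ✗ (not simply typable)
relevant ✗ (fails simple typing)
unrestricted ✗ (a type mismatch blocks all five)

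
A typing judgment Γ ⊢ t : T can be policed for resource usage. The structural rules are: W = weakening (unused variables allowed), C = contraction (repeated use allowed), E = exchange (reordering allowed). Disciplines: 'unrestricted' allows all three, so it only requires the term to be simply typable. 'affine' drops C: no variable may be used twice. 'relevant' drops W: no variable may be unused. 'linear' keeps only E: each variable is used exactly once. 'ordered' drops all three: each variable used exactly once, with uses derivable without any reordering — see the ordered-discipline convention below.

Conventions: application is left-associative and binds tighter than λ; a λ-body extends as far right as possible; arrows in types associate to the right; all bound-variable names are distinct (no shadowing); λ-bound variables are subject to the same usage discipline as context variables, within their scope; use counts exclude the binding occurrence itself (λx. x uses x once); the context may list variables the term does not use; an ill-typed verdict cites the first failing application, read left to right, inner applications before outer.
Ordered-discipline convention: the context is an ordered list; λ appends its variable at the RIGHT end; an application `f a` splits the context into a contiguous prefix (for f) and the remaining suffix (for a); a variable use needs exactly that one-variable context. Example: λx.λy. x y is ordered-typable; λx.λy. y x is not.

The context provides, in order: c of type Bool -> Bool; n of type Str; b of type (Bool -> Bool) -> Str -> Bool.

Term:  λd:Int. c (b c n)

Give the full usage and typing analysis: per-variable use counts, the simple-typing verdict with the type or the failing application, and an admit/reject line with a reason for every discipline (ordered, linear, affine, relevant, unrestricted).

use counts: c ×2, n ×1, b ×1, d (bound) ×0
use order (left to right): c, b, c, n
typing: well-typed — term : Int -> Bool
ordered ✗ (repeated use of c ×2; unused: d — weakening required)
linear ✗ (repeated use of c ×2; unused: d — weakening required)
affine ✗ (repeated use of c ×2)
relevant ✗ (unused: d — weakening required)
unrestricted ✓ (type-checks (Int -> Bool) and nothing is barred)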